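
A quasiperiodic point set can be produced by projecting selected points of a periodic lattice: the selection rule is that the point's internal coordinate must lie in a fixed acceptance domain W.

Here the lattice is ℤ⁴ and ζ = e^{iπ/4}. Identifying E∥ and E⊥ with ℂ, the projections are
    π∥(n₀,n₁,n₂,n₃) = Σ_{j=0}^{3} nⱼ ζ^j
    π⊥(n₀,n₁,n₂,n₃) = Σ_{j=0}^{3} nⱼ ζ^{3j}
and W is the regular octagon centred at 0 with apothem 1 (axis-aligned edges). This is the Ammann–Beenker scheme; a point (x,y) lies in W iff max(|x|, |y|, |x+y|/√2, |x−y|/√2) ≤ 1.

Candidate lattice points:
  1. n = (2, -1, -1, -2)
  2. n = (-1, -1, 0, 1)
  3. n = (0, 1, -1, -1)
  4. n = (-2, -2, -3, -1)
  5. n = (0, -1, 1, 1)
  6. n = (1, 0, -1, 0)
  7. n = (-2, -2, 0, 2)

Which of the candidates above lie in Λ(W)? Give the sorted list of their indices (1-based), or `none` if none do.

2, 7

π⊥(n) = n₀ + n₁ζ³ + n₂ζ⁶ + n₃ζ⁹ where ζ = e^{iπ/4}.
#1 (2, -1, -1, -2): internal (1.2929, -1.1213); octagon support 1.7071 vs apothem 1 → ∉ W
#2 (-1, -1, 0, 1): internal (0.4142, 0.0000); octagon support 0.4142 vs apothem 1 → ∈ W
#3 (0, 1, -1, -1): internal (-1.4142, 1.0000); octagon support 1.7071 vs apothem 1 → ∉ W
#4 (-2, -2, -3, -1): internal (-1.2929, 0.8787); octagon support 1.5355 vs apothem 1 → ∉ W
#5 (0, -1, 1, 1): internal (1.4142, -1.0000); octagon support 1.7071 vs apothem 1 → ∉ W
#6 (1, 0, -1, 0): internal (1.0000, 1.0000); octagon support 1.4142 vs apothem 1 → ∉ W
#7 (-2, -2, 0, 2): internal (0.8284, 0.0000); octagon support 0.8284 vs apothem 1 → ∈ W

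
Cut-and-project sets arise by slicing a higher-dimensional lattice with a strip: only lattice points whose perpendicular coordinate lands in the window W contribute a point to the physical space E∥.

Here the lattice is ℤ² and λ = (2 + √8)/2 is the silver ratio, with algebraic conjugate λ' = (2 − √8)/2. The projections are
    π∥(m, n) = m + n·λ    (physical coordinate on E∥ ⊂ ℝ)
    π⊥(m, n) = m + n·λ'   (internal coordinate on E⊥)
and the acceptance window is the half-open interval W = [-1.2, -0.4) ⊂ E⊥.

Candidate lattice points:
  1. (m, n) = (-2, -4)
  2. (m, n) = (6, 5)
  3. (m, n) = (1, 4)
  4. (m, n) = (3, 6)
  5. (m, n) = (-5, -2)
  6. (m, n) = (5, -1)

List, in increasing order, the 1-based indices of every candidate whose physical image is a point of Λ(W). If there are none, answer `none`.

3

Compute λ' = (2−√8)/2 = -0.41421, so π⊥(m,n) = m -0.41421·n.
[1] lift (-2,-4): star map gives -0.34315; window check -1.2 ≤ -0.34315 < -0.4 is false → out
[2] lift (6,5): star map gives 3.92893; window check -1.2 ≤ 3.92893 < -0.4 is false → out
[3] lift (1,4): star map gives -0.65685; window check -1.2 ≤ -0.65685 < -0.4 is true → IN Λ
[4] lift (3,6): star map gives 0.51472; window check -1.2 ≤ 0.51472 < -0.4 is false → out
[5] lift (-5,-2): star map gives -4.17157; window check -1.2 ≤ -4.17157 < -0.4 is false → out
[6] lift (5,-1): star map gives 5.41421; window check -1.2 ≤ 5.41421 < -0.4 is false → out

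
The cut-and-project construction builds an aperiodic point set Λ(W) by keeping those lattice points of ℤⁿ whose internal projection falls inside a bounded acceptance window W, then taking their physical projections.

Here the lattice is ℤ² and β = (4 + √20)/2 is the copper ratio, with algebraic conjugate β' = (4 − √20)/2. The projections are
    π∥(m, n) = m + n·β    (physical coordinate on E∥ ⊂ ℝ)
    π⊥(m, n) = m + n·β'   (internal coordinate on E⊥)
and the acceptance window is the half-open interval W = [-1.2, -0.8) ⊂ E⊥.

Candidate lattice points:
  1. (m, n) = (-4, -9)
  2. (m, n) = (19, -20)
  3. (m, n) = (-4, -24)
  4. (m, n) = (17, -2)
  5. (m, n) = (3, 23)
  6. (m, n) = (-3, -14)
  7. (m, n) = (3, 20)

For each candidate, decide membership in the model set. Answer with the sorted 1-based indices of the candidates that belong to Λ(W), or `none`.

Numerically β ≈ 4.2361 and β' = −1/β ≈ -0.2361.
candidate 1: (m,n)=(-4,-9) → π∥ = -4-9·β ≈ -42.1246, π⊥ = -4-9·β' ≈ -1.8754 ∉ [-1.2, -0.8) ⇒ out
candidate 2: (m,n)=(19,-20) → π∥ = 19-20·β ≈ -65.7214, π⊥ = 19-20·β' ≈ 23.7214 ∉ [-1.2, -0.8) ⇒ out
candidate 3: (m,n)=(-4,-24) → π∥ = -4-24·β ≈ -105.6656, π⊥ = -4-24·β' ≈ 1.6656 ∉ [-1.2, -0.8) ⇒ out
candidate 4: (m,n)=(17,-2) → π∥ = 17-2·β ≈ 8.5279, π⊥ = 17-2·β' ≈ 17.4721 ∉ [-1.2, -0.8) ⇒ out
candidate 5: (m,n)=(3,23) → π∥ = 3+23·β ≈ 100.4296, π⊥ = 3+23·β' ≈ -2.4296 ∉ [-1.2, -0.8) ⇒ out
candidate 6: (m,n)=(-3,-14) → π∥ = -3-14·β ≈ -62.3050, π⊥ = -3-14·β' ≈ 0.3050 ∉ [-1.2, -0.8) ⇒ out
candidate 7: (m,n)=(3,20) → π∥ = 3+20·β ≈ 87.7214, π⊥ = 3+20·β' ≈ -1.7214 ∉ [-1.2, -0.8) ⇒ out

none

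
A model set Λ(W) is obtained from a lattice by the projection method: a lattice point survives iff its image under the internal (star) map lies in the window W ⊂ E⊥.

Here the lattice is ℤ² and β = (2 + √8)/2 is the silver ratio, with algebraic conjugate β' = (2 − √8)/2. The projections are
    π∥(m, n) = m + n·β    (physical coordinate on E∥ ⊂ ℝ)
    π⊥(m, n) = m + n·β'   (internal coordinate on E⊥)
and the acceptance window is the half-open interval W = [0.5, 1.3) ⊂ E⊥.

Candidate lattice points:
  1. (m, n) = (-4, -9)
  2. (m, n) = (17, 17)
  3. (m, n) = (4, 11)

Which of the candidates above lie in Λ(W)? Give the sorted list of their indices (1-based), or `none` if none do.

none

β' = (2−√8)/2 ≈ -0.414214.
#1 (-4,-9): internal coord -4 + (-9)·β' = -0.272078; -0.272078 ∉ [0.5, 1.3) → out
#2 (17,17): internal coord 17 + (17)·β' = +9.958369; +9.958369 ∉ [0.5, 1.3) → out
#3 (4,11): internal coord 4 + (11)·β' = -0.556349; -0.556349 ∉ [0.5, 1.3) → out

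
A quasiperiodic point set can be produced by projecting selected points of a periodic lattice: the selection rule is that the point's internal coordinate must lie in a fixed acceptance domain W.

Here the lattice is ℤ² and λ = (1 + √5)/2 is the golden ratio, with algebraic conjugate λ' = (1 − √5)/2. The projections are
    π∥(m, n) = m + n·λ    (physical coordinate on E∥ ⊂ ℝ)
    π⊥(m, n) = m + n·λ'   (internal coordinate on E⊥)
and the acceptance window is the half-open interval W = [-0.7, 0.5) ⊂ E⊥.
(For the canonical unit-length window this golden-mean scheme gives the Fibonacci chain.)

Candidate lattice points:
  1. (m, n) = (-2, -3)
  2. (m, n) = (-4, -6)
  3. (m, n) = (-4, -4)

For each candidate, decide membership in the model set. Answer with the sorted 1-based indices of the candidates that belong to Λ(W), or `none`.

1, 2

λ' = (1−√5)/2 ≈ -0.61803.
candidate 1: (m,n)=(-2,-3) → π∥ = -2-3·λ ≈ -6.85410, π⊥ = -2-3·λ' ≈ -0.14590 ∈ [-0.7, 0.5) ⇒ IN Λ
candidate 2: (m,n)=(-4,-6) → π∥ = -4-6·λ ≈ -13.70820, π⊥ = -4-6·λ' ≈ -0.29180 ∈ [-0.7, 0.5) ⇒ IN Λ
candidate 3: (m,n)=(-4,-4) → π∥ = -4-4·λ ≈ -10.47214, π⊥ = -4-4·λ' ≈ -1.52786 ∉ [-0.7, 0.5) ⇒ out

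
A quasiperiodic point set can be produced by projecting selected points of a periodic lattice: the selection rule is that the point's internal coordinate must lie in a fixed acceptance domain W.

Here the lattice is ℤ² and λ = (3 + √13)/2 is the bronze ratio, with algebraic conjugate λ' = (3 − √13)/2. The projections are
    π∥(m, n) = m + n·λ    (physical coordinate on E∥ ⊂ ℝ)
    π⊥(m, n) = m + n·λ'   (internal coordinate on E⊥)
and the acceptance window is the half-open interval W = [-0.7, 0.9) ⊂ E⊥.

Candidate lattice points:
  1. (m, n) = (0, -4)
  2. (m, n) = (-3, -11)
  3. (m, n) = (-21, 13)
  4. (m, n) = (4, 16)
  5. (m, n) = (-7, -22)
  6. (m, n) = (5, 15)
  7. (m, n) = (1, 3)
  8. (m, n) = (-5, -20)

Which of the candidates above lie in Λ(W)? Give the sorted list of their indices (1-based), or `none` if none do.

2, 5, 6, 7

Numerically λ ≈ 3.30278 and λ' = −1/λ ≈ -0.30278.
[1] lift (0,-4): star map gives 1.21110; window check -0.7 ≤ 1.21110 < 0.9 is false → out
[2] lift (-3,-11): star map gives 0.33053; window check -0.7 ≤ 0.33053 < 0.9 is true → IN Λ
[3] lift (-21,13): star map gives -24.93608; window check -0.7 ≤ -24.93608 < 0.9 is false → out
[4] lift (4,16): star map gives -0.84441; window check -0.7 ≤ -0.84441 < 0.9 is false → out
[5] lift (-7,-22): star map gives -0.33894; window check -0.7 ≤ -0.33894 < 0.9 is true → IN Λ
[6] lift (5,15): star map gives 0.45837; window check -0.7 ≤ 0.45837 < 0.9 is true → IN Λ
[7] lift (1,3): star map gives 0.09167; window check -0.7 ≤ 0.09167 < 0.9 is true → IN Λ
[8] lift (-5,-20): star map gives 1.05551; window check -0.7 ≤ 1.05551 < 0.9 is false → out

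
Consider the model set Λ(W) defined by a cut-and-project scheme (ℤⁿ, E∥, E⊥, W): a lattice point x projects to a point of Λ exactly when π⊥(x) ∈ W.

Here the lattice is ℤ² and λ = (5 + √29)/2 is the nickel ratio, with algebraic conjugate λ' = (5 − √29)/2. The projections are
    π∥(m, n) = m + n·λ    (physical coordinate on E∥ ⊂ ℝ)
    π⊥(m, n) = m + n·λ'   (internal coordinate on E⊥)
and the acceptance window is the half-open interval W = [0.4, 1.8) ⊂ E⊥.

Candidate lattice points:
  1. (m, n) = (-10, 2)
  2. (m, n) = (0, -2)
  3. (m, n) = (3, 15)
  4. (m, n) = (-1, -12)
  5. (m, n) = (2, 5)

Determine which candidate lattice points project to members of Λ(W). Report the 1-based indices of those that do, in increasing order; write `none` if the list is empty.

4, 5

Compute λ' = (5−√29)/2 = -0.192582, so π⊥(m,n) = m -0.192582·n.
candidate 1: (m,n)=(-10,2) → π∥ = -10+2·λ ≈ 0.385165, π⊥ = -10+2·λ' ≈ -10.385165 ∉ [0.4, 1.8) ⇒ out
candidate 2: (m,n)=(0,-2) → π∥ = 0-2·λ ≈ -10.385165, π⊥ = 0-2·λ' ≈ 0.385165 ∉ [0.4, 1.8) ⇒ out
candidate 3: (m,n)=(3,15) → π∥ = 3+15·λ ≈ 80.888736, π⊥ = 3+15·λ' ≈ 0.111264 ∉ [0.4, 1.8) ⇒ out
candidate 4: (m,n)=(-1,-12) → π∥ = -1-12·λ ≈ -63.310989, π⊥ = -1-12·λ' ≈ 1.310989 ∈ [0.4, 1.8) ⇒ IN Λ
candidate 5: (m,n)=(2,5) → π∥ = 2+5·λ ≈ 27.962912, π⊥ = 2+5·λ' ≈ 1.037088 ∈ [0.4, 1.8) ⇒ IN Λ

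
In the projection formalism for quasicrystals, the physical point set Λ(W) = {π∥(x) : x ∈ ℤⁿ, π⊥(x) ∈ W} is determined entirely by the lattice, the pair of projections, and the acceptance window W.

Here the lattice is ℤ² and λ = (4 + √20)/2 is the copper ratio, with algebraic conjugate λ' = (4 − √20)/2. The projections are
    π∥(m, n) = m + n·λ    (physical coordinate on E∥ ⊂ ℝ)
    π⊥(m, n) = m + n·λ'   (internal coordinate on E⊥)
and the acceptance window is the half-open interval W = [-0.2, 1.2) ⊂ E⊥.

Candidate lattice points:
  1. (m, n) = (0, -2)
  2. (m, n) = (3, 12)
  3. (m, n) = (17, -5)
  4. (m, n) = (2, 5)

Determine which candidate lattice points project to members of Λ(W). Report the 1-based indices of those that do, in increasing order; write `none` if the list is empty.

1, 2, 4

λ' = (4−√20)/2 ≈ -0.2361.
#1 (0,-2): internal coord 0 + (-2)·λ' = +0.4721; +0.4721 ∈ [-0.2, 1.2) → IN Λ
#2 (3,12): internal coord 3 + (12)·λ' = +0.1672; +0.1672 ∈ [-0.2, 1.2) → IN Λ
#3 (17,-5): internal coord 17 + (-5)·λ' = +18.1803; +18.1803 ∉ [-0.2, 1.2) → out
#4 (2,5): internal coord 2 + (5)·λ' = +0.8197; +0.8197 ∈ [-0.2, 1.2) → IN Λ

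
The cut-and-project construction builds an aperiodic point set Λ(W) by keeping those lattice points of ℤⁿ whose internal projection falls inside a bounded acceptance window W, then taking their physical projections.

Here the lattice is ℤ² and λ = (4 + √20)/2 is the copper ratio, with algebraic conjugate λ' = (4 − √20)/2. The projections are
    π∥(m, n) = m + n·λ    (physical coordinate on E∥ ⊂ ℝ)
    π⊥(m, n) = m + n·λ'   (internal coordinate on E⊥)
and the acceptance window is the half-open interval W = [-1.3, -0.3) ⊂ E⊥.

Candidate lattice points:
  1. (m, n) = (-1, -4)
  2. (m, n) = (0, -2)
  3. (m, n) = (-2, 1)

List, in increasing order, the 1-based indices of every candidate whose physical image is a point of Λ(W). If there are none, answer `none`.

none

λ' = (4−√20)/2 ≈ -0.2361.
#1 (-1,-4): internal coord -1 + (-4)·λ' = -0.0557; -0.0557 ∉ [-1.3, -0.3) → out
#2 (0,-2): internal coord 0 + (-2)·λ' = +0.4721; +0.4721 ∉ [-1.3, -0.3) → out
#3 (-2,1): internal coord -2 + (1)·λ' = -2.2361; -2.2361 ∉ [-1.3, -0.3) → out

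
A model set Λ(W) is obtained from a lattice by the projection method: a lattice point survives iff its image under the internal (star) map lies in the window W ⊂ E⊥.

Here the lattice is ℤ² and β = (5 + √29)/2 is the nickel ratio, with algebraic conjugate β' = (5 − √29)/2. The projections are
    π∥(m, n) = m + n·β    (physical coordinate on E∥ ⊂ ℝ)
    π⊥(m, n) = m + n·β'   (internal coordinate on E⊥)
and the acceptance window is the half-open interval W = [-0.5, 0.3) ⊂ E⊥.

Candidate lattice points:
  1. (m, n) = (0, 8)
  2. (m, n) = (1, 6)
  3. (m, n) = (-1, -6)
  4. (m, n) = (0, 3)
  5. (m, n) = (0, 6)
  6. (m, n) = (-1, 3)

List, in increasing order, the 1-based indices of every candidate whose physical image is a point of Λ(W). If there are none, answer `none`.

Numerically β ≈ 5.1926 and β' = −1/β ≈ -0.1926.
#1 (0,8): internal coord 0 + (8)·β' = -1.5407; -1.5407 ∉ [-0.5, 0.3) → out
#2 (1,6): internal coord 1 + (6)·β' = -0.1555; -0.1555 ∈ [-0.5, 0.3) → IN Λ
#3 (-1,-6): internal coord -1 + (-6)·β' = +0.1555; +0.1555 ∈ [-0.5, 0.3) → IN Λ
#4 (0,3): internal coord 0 + (3)·β' = -0.5777; -0.5777 ∉ [-0.5, 0.3) → out
#5 (0,6): internal coord 0 + (6)·β' = -1.1555; -1.1555 ∉ [-0.5, 0.3) → out
#6 (-1,3): internal coord -1 + (3)·β' = -1.5777; -1.5777 ∉ [-0.5, 0.3) → out

2, 3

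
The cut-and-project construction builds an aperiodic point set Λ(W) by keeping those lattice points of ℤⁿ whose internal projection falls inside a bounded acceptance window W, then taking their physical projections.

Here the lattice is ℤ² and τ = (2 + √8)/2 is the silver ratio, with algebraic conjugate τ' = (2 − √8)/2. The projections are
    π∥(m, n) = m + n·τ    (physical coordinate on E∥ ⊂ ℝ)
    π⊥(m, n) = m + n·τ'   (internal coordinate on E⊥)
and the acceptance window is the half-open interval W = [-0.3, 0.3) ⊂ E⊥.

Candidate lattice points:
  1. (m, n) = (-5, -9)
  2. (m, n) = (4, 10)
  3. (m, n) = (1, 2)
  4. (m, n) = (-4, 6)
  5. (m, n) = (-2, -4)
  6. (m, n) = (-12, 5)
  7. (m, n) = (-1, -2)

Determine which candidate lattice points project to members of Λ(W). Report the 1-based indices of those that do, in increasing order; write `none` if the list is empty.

2, 3, 7

τ' = (2−√8)/2 ≈ -0.4142.
[1] lift (-5,-9): star map gives -1.2721; window check -0.3 ≤ -1.2721 < 0.3 is false → out
[2] lift (4,10): star map gives -0.1421; window check -0.3 ≤ -0.1421 < 0.3 is true → IN Λ
[3] lift (1,2): star map gives 0.1716; window check -0.3 ≤ 0.1716 < 0.3 is true → IN Λ
[4] lift (-4,6): star map gives -6.4853; window check -0.3 ≤ -6.4853 < 0.3 is false → out
[5] lift (-2,-4): star map gives -0.3431; window check -0.3 ≤ -0.3431 < 0.3 is false → out
[6] lift (-12,5): star map gives -14.0711; window check -0.3 ≤ -14.0711 < 0.3 is false → out
[7] lift (-1,-2): star map gives -0.1716; window check -0.3 ≤ -0.1716 < 0.3 is true → IN Λ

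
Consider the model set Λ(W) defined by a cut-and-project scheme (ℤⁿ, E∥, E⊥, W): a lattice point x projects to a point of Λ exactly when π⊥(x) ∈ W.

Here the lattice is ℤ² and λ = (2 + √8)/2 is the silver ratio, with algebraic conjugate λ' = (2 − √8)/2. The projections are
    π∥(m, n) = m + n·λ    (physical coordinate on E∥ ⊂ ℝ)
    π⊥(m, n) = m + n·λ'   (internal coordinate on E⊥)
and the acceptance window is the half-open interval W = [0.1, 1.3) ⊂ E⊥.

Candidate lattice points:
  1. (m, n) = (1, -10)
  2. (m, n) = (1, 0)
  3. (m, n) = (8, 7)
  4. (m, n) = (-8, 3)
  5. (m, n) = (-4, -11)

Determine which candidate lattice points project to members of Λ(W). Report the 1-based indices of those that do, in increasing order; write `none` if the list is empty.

2, 5

Numerically λ ≈ 2.41421 and λ' = −1/λ ≈ -0.41421.
#1 (1,-10): internal coord 1 + (-10)·λ' = +5.14214; +5.14214 ∉ [0.1, 1.3) → out
#2 (1,0): internal coord 1 + (0)·λ' = +1.00000; +1.00000 ∈ [0.1, 1.3) → IN Λ
#3 (8,7): internal coord 8 + (7)·λ' = +5.10051; +5.10051 ∉ [0.1, 1.3) → out
#4 (-8,3): internal coord -8 + (3)·λ' = -9.24264; -9.24264 ∉ [0.1, 1.3) → out
#5 (-4,-11): internal coord -4 + (-11)·λ' = +0.55635; +0.55635 ∈ [0.1, 1.3) → IN Λ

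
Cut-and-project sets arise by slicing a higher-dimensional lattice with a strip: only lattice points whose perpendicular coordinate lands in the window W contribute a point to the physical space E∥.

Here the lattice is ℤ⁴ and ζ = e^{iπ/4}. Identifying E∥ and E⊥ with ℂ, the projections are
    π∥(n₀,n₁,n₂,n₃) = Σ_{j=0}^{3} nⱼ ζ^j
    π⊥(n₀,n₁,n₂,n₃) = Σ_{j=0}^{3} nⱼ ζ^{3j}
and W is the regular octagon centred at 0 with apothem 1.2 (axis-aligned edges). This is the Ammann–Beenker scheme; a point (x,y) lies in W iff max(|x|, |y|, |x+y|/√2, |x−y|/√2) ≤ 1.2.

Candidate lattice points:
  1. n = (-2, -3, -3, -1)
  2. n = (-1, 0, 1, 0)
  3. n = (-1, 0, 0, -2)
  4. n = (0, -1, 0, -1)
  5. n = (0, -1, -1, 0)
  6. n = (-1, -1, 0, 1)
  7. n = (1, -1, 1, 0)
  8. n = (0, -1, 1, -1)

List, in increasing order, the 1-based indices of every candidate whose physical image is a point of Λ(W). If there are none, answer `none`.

1, 5, 6

Internal map: ζ^{3j} for j=0..3 gives (1,0), (−√2/2,√2/2), (0,−1), (√2/2,√2/2).
#1 (-2, -3, -3, -1): internal (-0.585786, 0.171573); octagon support 0.585786 vs apothem 1.2 → ∈ W
#2 (-1, 0, 1, 0): internal (-1.000000, -1.000000); octagon support 1.414214 vs apothem 1.2 → ∉ W
#3 (-1, 0, 0, -2): internal (-2.414214, -1.414214); octagon support 2.707107 vs apothem 1.2 → ∉ W
#4 (0, -1, 0, -1): internal (0.000000, -1.414214); octagon support 1.414214 vs apothem 1.2 → ∉ W
#5 (0, -1, -1, 0): internal (0.707107, 0.292893); octagon support 0.707107 vs apothem 1.2 → ∈ W
#6 (-1, -1, 0, 1): internal (0.414214, 0.000000); octagon support 0.414214 vs apothem 1.2 → ∈ W
#7 (1, -1, 1, 0): internal (1.707107, -1.707107); octagon support 2.414214 vs apothem 1.2 → ∉ W
#8 (0, -1, 1, -1): internal (0.000000, -2.414214); octagon support 2.414214 vs apothem 1.2 → ∉ W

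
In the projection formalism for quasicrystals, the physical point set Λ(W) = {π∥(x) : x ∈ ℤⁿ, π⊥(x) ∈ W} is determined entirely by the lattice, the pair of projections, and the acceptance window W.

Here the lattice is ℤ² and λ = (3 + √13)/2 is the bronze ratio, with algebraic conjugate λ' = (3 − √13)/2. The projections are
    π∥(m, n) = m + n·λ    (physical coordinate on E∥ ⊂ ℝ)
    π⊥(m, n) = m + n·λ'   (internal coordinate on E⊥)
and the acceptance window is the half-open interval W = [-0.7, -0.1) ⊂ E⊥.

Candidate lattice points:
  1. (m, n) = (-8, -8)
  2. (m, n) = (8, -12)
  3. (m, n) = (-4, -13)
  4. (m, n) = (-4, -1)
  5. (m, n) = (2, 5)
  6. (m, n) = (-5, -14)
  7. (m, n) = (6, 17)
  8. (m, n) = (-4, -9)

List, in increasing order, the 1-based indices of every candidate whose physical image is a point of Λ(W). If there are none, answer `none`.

Compute λ' = (3−√13)/2 = -0.3028, so π⊥(m,n) = m -0.3028·n.
[1] lift (-8,-8): star map gives -5.5778; window check -0.7 ≤ -5.5778 < -0.1 is false → out
[2] lift (8,-12): star map gives 11.6333; window check -0.7 ≤ 11.6333 < -0.1 is false → out
[3] lift (-4,-13): star map gives -0.0639; window check -0.7 ≤ -0.0639 < -0.1 is false → out
[4] lift (-4,-1): star map gives -3.6972; window check -0.7 ≤ -3.6972 < -0.1 is false → out
[5] lift (2,5): star map gives 0.4861; window check -0.7 ≤ 0.4861 < -0.1 is false → out
[6] lift (-5,-14): star map gives -0.7611; window check -0.7 ≤ -0.7611 < -0.1 is false → out
[7] lift (6,17): star map gives 0.8528; window check -0.7 ≤ 0.8528 < -0.1 is false → out
[8] lift (-4,-9): star map gives -1.2750; window check -0.7 ≤ -1.2750 < -0.1 is false → out

none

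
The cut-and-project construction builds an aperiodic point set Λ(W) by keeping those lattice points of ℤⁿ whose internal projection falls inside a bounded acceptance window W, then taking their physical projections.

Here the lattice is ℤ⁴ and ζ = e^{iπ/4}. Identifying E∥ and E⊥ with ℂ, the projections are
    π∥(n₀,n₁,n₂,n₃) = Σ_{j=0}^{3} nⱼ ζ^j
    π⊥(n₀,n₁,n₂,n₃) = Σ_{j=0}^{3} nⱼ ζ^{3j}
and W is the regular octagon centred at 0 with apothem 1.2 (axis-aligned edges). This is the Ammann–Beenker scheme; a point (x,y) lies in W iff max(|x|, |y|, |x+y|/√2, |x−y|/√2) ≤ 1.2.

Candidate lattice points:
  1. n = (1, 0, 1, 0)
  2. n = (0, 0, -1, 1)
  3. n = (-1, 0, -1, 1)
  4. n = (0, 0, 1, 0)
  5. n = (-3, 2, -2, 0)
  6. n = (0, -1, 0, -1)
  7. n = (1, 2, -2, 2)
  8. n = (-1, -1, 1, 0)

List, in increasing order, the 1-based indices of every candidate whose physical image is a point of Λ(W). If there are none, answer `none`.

Internal map: ζ^{3j} for j=0..3 gives (1,0), (−√2/2,√2/2), (0,−1), (√2/2,√2/2).
candidate 1: n = (1, 0, 1, 0) → π⊥ ≈ (+1.0000, -1.0000); max(|x|,|y|,|x±y|/√2) = 1.4142 > 1.2 ⇒ ∉ W
candidate 2: n = (0, 0, -1, 1) → π⊥ ≈ (+0.7071, +1.7071); max(|x|,|y|,|x±y|/√2) = 1.7071 > 1.2 ⇒ ∉ W
candidate 3: n = (-1, 0, -1, 1) → π⊥ ≈ (-0.2929, +1.7071); max(|x|,|y|,|x±y|/√2) = 1.7071 > 1.2 ⇒ ∉ W
candidate 4: n = (0, 0, 1, 0) → π⊥ ≈ (+0.0000, -1.0000); max(|x|,|y|,|x±y|/√2) = 1.0000 ≤ 1.2 ⇒ ∈ W
candidate 5: n = (-3, 2, -2, 0) → π⊥ ≈ (-4.4142, +3.4142); max(|x|,|y|,|x±y|/√2) = 5.5355 > 1.2 ⇒ ∉ W
candidate 6: n = (0, -1, 0, -1) → π⊥ ≈ (+0.0000, -1.4142); max(|x|,|y|,|x±y|/√2) = 1.4142 > 1.2 ⇒ ∉ W
candidate 7: n = (1, 2, -2, 2) → π⊥ ≈ (+1.0000, +4.8284); max(|x|,|y|,|x±y|/√2) = 4.8284 > 1.2 ⇒ ∉ W
candidate 8: n = (-1, -1, 1, 0) → π⊥ ≈ (-0.2929, -1.7071); max(|x|,|y|,|x±y|/√2) = 1.7071 > 1.2 ⇒ ∉ W

4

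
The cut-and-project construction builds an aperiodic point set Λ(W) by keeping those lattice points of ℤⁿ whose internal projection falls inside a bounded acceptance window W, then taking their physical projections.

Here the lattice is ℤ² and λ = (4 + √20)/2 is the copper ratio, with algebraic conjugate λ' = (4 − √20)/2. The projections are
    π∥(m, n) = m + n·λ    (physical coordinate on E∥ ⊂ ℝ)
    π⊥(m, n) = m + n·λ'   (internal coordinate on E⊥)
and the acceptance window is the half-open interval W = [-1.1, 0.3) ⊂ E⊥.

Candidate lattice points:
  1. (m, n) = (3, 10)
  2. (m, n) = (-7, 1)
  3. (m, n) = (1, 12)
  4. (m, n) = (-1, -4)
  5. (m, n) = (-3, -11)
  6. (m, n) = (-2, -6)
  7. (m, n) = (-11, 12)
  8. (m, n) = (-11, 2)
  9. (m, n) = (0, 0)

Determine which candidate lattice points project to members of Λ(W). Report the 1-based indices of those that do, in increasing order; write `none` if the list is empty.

4, 5, 6, 9

Compute λ' = (4−√20)/2 = -0.2361, so π⊥(m,n) = m -0.2361·n.
[1] lift (3,10): star map gives 0.6393; window check -1.1 ≤ 0.6393 < 0.3 is false → out
[2] lift (-7,1): star map gives -7.2361; window check -1.1 ≤ -7.2361 < 0.3 is false → out
[3] lift (1,12): star map gives -1.8328; window check -1.1 ≤ -1.8328 < 0.3 is false → out
[4] lift (-1,-4): star map gives -0.0557; window check -1.1 ≤ -0.0557 < 0.3 is true → IN Λ
[5] lift (-3,-11): star map gives -0.4033; window check -1.1 ≤ -0.4033 < 0.3 is true → IN Λ
[6] lift (-2,-6): star map gives -0.5836; window check -1.1 ≤ -0.5836 < 0.3 is true → IN Λ
[7] lift (-11,12): star map gives -13.8328; window check -1.1 ≤ -13.8328 < 0.3 is false → out
[8] lift (-11,2): star map gives -11.4721; window check -1.1 ≤ -11.4721 < 0.3 is false → out
[9] lift (0,0): star map gives 0.0000; window check -1.1 ≤ 0.0000 < 0.3 is true → IN Λ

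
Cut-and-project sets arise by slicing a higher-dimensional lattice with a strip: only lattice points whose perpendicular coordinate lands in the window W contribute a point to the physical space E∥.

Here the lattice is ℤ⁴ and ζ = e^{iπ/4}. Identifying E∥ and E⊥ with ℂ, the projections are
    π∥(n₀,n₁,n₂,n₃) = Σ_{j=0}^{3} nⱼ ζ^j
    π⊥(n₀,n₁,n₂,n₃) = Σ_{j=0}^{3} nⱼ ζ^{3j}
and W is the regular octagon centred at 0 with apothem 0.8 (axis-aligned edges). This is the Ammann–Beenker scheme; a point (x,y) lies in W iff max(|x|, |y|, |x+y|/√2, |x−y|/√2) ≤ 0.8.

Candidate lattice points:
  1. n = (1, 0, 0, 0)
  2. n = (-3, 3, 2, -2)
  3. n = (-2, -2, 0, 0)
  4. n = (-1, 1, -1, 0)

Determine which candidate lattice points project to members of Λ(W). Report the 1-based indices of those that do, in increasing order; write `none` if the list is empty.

none

Internal map: ζ^{3j} for j=0..3 gives (1,0), (−√2/2,√2/2), (0,−1), (√2/2,√2/2).
candidate 1: n = (1, 0, 0, 0) → π⊥ ≈ (+1.00000, +0.00000); max(|x|,|y|,|x±y|/√2) = 1.00000 > 0.8 ⇒ ∉ W
candidate 2: n = (-3, 3, 2, -2) → π⊥ ≈ (-6.53553, -1.29289); max(|x|,|y|,|x±y|/√2) = 6.53553 > 0.8 ⇒ ∉ W
candidate 3: n = (-2, -2, 0, 0) → π⊥ ≈ (-0.58579, -1.41421); max(|x|,|y|,|x±y|/√2) = 1.41421 > 0.8 ⇒ ∉ W
candidate 4: n = (-1, 1, -1, 0) → π⊥ ≈ (-1.70711, +1.70711); max(|x|,|y|,|x±y|/√2) = 2.41421 > 0.8 ⇒ ∉ W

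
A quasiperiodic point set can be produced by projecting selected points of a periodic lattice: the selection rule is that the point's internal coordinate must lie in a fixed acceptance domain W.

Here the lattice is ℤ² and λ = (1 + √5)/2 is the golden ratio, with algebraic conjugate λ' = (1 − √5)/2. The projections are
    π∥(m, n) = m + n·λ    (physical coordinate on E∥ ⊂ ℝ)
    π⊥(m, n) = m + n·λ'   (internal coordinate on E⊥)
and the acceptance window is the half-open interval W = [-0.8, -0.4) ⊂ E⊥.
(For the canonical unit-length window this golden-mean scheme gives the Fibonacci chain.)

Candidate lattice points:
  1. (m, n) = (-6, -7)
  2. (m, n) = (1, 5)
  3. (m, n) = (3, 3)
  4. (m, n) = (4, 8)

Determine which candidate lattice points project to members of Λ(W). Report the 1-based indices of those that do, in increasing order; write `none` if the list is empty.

none

Numerically λ ≈ 1.6180 and λ' = −1/λ ≈ -0.6180.
[1] lift (-6,-7): star map gives -1.6738; window check -0.8 ≤ -1.6738 < -0.4 is false → out
[2] lift (1,5): star map gives -2.0902; window check -0.8 ≤ -2.0902 < -0.4 is false → out
[3] lift (3,3): star map gives 1.1459; window check -0.8 ≤ 1.1459 < -0.4 is false → out
[4] lift (4,8): star map gives -0.9443; window check -0.8 ≤ -0.9443 < -0.4 is false → out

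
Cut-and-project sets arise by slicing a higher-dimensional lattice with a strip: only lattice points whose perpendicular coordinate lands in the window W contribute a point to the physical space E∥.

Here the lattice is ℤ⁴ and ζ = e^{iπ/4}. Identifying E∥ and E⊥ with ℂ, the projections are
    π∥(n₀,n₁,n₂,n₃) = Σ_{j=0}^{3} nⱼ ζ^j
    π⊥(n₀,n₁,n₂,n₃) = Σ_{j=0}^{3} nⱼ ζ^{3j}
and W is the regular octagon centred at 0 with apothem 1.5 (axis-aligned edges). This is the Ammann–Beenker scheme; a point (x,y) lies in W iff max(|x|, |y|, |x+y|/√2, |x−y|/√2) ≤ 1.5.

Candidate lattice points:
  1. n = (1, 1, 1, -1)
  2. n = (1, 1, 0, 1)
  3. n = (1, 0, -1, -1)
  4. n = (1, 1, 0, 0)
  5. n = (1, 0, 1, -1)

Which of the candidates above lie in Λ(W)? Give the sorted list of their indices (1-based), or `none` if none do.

Internal map: ζ^{3j} for j=0..3 gives (1,0), (−√2/2,√2/2), (0,−1), (√2/2,√2/2).
candidate 1: n = (1, 1, 1, -1) → π⊥ ≈ (-0.41421, -1.00000); max(|x|,|y|,|x±y|/√2) = 1.00000 ≤ 1.5 ⇒ ∈ W
candidate 2: n = (1, 1, 0, 1) → π⊥ ≈ (+1.00000, +1.41421); max(|x|,|y|,|x±y|/√2) = 1.70711 > 1.5 ⇒ ∉ W
candidate 3: n = (1, 0, -1, -1) → π⊥ ≈ (+0.29289, +0.29289); max(|x|,|y|,|x±y|/√2) = 0.41421 ≤ 1.5 ⇒ ∈ W
candidate 4: n = (1, 1, 0, 0) → π⊥ ≈ (+0.29289, +0.70711); max(|x|,|y|,|x±y|/√2) = 0.70711 ≤ 1.5 ⇒ ∈ W
candidate 5: n = (1, 0, 1, -1) → π⊥ ≈ (+0.29289, -1.70711); max(|x|,|y|,|x±y|/√2) = 1.70711 > 1.5 ⇒ ∉ W

1, 3, 4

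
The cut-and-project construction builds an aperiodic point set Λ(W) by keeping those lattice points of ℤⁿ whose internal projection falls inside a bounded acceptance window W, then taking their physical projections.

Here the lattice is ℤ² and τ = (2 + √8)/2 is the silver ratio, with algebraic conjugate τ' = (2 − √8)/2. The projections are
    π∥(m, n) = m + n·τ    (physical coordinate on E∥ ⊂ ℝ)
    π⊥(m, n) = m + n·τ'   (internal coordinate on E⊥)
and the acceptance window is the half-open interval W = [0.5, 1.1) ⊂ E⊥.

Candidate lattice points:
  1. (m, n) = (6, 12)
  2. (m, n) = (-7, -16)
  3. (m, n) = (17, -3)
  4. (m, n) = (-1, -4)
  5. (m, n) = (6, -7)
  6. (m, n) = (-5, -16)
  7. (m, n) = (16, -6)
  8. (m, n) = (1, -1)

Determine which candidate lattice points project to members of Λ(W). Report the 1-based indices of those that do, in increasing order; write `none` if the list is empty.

τ' = (2−√8)/2 ≈ -0.4142.
[1] lift (6,12): star map gives 1.0294; window check 0.5 ≤ 1.0294 < 1.1 is true → IN Λ
[2] lift (-7,-16): star map gives -0.3726; window check 0.5 ≤ -0.3726 < 1.1 is false → out
[3] lift (17,-3): star map gives 18.2426; window check 0.5 ≤ 18.2426 < 1.1 is false → out
[4] lift (-1,-4): star map gives 0.6569; window check 0.5 ≤ 0.6569 < 1.1 is true → IN Λ
[5] lift (6,-7): star map gives 8.8995; window check 0.5 ≤ 8.8995 < 1.1 is false → out
[6] lift (-5,-16): star map gives 1.6274; window check 0.5 ≤ 1.6274 < 1.1 is false → out
[7] lift (16,-6): star map gives 18.4853; window check 0.5 ≤ 18.4853 < 1.1 is false → out
[8] lift (1,-1): star map gives 1.4142; window check 0.5 ≤ 1.4142 < 1.1 is false → out

1, 4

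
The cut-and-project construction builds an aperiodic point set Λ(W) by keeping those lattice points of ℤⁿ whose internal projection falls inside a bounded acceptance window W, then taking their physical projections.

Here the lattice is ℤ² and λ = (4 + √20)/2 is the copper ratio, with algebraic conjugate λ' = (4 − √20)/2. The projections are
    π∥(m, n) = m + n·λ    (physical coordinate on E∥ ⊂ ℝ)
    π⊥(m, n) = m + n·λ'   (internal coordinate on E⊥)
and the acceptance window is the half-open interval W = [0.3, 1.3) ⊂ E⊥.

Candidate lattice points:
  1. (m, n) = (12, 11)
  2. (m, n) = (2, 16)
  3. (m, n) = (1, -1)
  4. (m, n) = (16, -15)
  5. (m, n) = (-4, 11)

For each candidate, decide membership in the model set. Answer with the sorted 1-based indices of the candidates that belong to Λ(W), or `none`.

Numerically λ ≈ 4.23607 and λ' = −1/λ ≈ -0.23607.
[1] lift (12,11): star map gives 9.40325; window check 0.3 ≤ 9.40325 < 1.3 is false → out
[2] lift (2,16): star map gives -1.77709; window check 0.3 ≤ -1.77709 < 1.3 is false → out
[3] lift (1,-1): star map gives 1.23607; window check 0.3 ≤ 1.23607 < 1.3 is true → IN Λ
[4] lift (16,-15): star map gives 19.54102; window check 0.3 ≤ 19.54102 < 1.3 is false → out
[5] lift (-4,11): star map gives -6.59675; window check 0.3 ≤ -6.59675 < 1.3 is false → out

3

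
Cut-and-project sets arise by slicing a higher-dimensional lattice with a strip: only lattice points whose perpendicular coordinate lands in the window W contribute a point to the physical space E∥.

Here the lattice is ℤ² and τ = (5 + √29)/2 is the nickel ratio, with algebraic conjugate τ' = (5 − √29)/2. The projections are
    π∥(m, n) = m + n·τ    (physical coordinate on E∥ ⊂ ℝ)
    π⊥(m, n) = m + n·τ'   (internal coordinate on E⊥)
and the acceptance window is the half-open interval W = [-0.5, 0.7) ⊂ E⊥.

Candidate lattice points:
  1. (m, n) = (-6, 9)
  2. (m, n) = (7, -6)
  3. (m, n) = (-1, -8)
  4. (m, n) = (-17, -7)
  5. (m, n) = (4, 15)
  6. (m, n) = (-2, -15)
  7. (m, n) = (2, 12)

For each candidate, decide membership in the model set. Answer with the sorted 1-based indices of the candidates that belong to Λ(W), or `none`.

3, 7

Compute τ' = (5−√29)/2 = -0.19258, so π⊥(m,n) = m -0.19258·n.
candidate 1: (m,n)=(-6,9) → π∥ = -6+9·τ ≈ 40.73324, π⊥ = -6+9·τ' ≈ -7.73324 ∉ [-0.5, 0.7) ⇒ out
candidate 2: (m,n)=(7,-6) → π∥ = 7-6·τ ≈ -24.15549, π⊥ = 7-6·τ' ≈ 8.15549 ∉ [-0.5, 0.7) ⇒ out
candidate 3: (m,n)=(-1,-8) → π∥ = -1-8·τ ≈ -42.54066, π⊥ = -1-8·τ' ≈ 0.54066 ∈ [-0.5, 0.7) ⇒ IN Λ
candidate 4: (m,n)=(-17,-7) → π∥ = -17-7·τ ≈ -53.34808, π⊥ = -17-7·τ' ≈ -15.65192 ∉ [-0.5, 0.7) ⇒ out
candidate 5: (m,n)=(4,15) → π∥ = 4+15·τ ≈ 81.88874, π⊥ = 4+15·τ' ≈ 1.11126 ∉ [-0.5, 0.7) ⇒ out
candidate 6: (m,n)=(-2,-15) → π∥ = -2-15·τ ≈ -79.88874, π⊥ = -2-15·τ' ≈ 0.88874 ∉ [-0.5, 0.7) ⇒ out
candidate 7: (m,n)=(2,12) → π∥ = 2+12·τ ≈ 64.31099, π⊥ = 2+12·τ' ≈ -0.31099 ∈ [-0.5, 0.7) ⇒ IN Λ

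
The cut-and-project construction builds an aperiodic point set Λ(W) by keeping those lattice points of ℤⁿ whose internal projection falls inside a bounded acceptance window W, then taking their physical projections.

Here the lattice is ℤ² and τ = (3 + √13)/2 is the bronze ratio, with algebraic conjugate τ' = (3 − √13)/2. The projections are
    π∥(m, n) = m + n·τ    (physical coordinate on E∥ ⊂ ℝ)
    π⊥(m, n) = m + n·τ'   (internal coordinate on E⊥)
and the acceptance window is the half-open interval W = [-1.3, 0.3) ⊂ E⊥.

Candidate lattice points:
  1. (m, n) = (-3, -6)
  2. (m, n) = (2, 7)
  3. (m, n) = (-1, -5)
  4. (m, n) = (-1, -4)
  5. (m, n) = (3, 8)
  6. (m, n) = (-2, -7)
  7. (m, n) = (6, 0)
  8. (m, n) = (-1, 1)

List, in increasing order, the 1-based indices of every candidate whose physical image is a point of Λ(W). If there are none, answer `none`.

Numerically τ ≈ 3.30278 and τ' = −1/τ ≈ -0.30278.
[1] lift (-3,-6): star map gives -1.18335; window check -1.3 ≤ -1.18335 < 0.3 is true → IN Λ
[2] lift (2,7): star map gives -0.11943; window check -1.3 ≤ -0.11943 < 0.3 is true → IN Λ
[3] lift (-1,-5): star map gives 0.51388; window check -1.3 ≤ 0.51388 < 0.3 is false → out
[4] lift (-1,-4): star map gives 0.21110; window check -1.3 ≤ 0.21110 < 0.3 is true → IN Λ
[5] lift (3,8): star map gives 0.57779; window check -1.3 ≤ 0.57779 < 0.3 is false → out
[6] lift (-2,-7): star map gives 0.11943; window check -1.3 ≤ 0.11943 < 0.3 is true → IN Λ
[7] lift (6,0): star map gives 6.00000; window check -1.3 ≤ 6.00000 < 0.3 is false → out
[8] lift (-1,1): star map gives -1.30278; window check -1.3 ≤ -1.30278 < 0.3 is false → out

1, 2, 4, 6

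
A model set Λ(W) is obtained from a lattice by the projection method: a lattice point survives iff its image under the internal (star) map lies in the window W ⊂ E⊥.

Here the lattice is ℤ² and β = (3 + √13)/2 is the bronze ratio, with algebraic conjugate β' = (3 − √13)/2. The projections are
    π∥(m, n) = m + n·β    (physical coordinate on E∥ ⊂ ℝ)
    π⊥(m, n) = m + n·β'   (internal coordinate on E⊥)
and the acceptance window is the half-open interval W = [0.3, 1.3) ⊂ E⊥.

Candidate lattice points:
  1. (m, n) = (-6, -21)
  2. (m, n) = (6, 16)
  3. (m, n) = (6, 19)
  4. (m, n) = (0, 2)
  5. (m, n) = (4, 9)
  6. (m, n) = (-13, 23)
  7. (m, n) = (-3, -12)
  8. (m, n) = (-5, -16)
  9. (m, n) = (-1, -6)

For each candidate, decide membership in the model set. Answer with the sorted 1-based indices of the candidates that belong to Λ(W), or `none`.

1, 2, 5, 7, 9

Numerically β ≈ 3.3028 and β' = −1/β ≈ -0.3028.
#1 (-6,-21): internal coord -6 + (-21)·β' = +0.3583; +0.3583 ∈ [0.3, 1.3) → IN Λ
#2 (6,16): internal coord 6 + (16)·β' = +1.1556; +1.1556 ∈ [0.3, 1.3) → IN Λ
#3 (6,19): internal coord 6 + (19)·β' = +0.2473; +0.2473 ∉ [0.3, 1.3) → out
#4 (0,2): internal coord 0 + (2)·β' = -0.6056; -0.6056 ∉ [0.3, 1.3) → out
#5 (4,9): internal coord 4 + (9)·β' = +1.2750; +1.2750 ∈ [0.3, 1.3) → IN Λ
#6 (-13,23): internal coord -13 + (23)·β' = -19.9638; -19.9638 ∉ [0.3, 1.3) → out
#7 (-3,-12): internal coord -3 + (-12)·β' = +0.6333; +0.6333 ∈ [0.3, 1.3) → IN Λ
#8 (-5,-16): internal coord -5 + (-16)·β' = -0.1556; -0.1556 ∉ [0.3, 1.3) → out
#9 (-1,-6): internal coord -1 + (-6)·β' = +0.8167; +0.8167 ∈ [0.3, 1.3) → IN Λ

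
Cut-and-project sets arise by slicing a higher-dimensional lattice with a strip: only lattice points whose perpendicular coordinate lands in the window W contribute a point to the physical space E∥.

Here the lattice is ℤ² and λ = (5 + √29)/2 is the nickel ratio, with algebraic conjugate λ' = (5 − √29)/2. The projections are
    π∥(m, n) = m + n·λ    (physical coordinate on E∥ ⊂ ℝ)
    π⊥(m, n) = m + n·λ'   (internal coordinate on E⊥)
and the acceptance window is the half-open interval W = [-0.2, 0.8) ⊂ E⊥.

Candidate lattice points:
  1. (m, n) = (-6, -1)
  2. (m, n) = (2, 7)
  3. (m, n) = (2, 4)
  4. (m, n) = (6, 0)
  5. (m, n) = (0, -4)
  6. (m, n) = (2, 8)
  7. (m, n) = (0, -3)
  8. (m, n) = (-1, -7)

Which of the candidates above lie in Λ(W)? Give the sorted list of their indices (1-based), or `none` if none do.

Compute λ' = (5−√29)/2 = -0.1926, so π⊥(m,n) = m -0.1926·n.
[1] lift (-6,-1): star map gives -5.8074; window check -0.2 ≤ -5.8074 < 0.8 is false → out
[2] lift (2,7): star map gives 0.6519; window check -0.2 ≤ 0.6519 < 0.8 is true → IN Λ
[3] lift (2,4): star map gives 1.2297; window check -0.2 ≤ 1.2297 < 0.8 is false → out
[4] lift (6,0): star map gives 6.0000; window check -0.2 ≤ 6.0000 < 0.8 is false → out
[5] lift (0,-4): star map gives 0.7703; window check -0.2 ≤ 0.7703 < 0.8 is true → IN Λ
[6] lift (2,8): star map gives 0.4593; window check -0.2 ≤ 0.4593 < 0.8 is true → IN Λ
[7] lift (0,-3): star map gives 0.5777; window check -0.2 ≤ 0.5777 < 0.8 is true → IN Λ
[8] lift (-1,-7): star map gives 0.3481; window check -0.2 ≤ 0.3481 < 0.8 is true → IN Λ

2, 5, 6, 7, 8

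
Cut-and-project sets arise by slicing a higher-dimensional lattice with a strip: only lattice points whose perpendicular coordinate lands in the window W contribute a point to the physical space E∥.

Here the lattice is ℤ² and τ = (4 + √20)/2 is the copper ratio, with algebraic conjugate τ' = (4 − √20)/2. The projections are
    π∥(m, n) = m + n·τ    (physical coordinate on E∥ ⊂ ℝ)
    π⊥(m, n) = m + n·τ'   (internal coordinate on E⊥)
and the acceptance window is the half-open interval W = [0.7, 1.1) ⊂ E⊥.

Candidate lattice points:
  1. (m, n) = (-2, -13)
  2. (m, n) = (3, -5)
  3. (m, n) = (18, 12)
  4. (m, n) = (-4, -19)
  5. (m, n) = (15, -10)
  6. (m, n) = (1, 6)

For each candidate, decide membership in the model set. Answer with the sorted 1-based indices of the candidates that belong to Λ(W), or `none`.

Compute τ' = (4−√20)/2 = -0.23607, so π⊥(m,n) = m -0.23607·n.
[1] lift (-2,-13): star map gives 1.06888; window check 0.7 ≤ 1.06888 < 1.1 is true → IN Λ
[2] lift (3,-5): star map gives 4.18034; window check 0.7 ≤ 4.18034 < 1.1 is false → out
[3] lift (18,12): star map gives 15.16718; window check 0.7 ≤ 15.16718 < 1.1 is false → out
[4] lift (-4,-19): star map gives 0.48529; window check 0.7 ≤ 0.48529 < 1.1 is false → out
[5] lift (15,-10): star map gives 17.36068; window check 0.7 ≤ 17.36068 < 1.1 is false → out
[6] lift (1,6): star map gives -0.41641; window check 0.7 ≤ -0.41641 < 1.1 is false → out

1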